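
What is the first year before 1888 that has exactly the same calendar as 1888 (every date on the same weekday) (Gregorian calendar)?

1860

Two years share a calendar iff Jan 1 falls on the same weekday and both are leap or both are common. 1888: Jan 1 is Sunday, leap year.
1887: Jan 1 Saturday, common
1886: Jan 1 Friday, common
1885: Jan 1 Thursday, common
1884: Jan 1 Tuesday, leap
1883: Jan 1 Monday, common
1882: Jan 1 Sunday, common
1881: Jan 1 Saturday, common
1880: Jan 1 Thursday, leap
1879: Jan 1 Wednesday, common
1878: Jan 1 Tuesday, common
1877: Jan 1 Monday, common
1876: Jan 1 Saturday, leap
1875: Jan 1 Friday, common
1874: Jan 1 Thursday, common
1873: Jan 1 Wednesday, common
1872: Jan 1 Monday, leap
1871: Jan 1 Sunday, common
1870: Jan 1 Saturday, common
1869: Jan 1 Friday, common
1868: Jan 1 Wednesday, leap
1867: Jan 1 Tuesday, common
1866: Jan 1 Monday, common
1865: Jan 1 Sunday, common
1864: Jan 1 Friday, leap
1863: Jan 1 Thursday, common
1862: Jan 1 Wednesday, common
1861: Jan 1 Tuesday, common
1860: Jan 1 Sunday, leap
1860 matches on both conditions.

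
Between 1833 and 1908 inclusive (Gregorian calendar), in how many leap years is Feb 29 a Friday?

2

Leap years in 1833–1908: 18 of them.
Feb 29 weekday advances by 5 (mod 7) from one leap year to the next four years later (or differs when a century non-leap intervenes).
Leap-day weekdays: 1836:Mon 1840:Sat 1844:Thu 1848:Tue 1852:Sun 1856:Fri✓ 1860:Wed 1864:Mon 1868:Sat 1872:Thu 1876:Tue 1880:Sun 1884:Fri✓ 1888:Wed 1892:Mon 1896:Sat 1904:Mon 1908:Sat
Friday: 1856, 1884 → 2.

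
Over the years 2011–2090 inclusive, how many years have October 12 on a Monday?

Track October 12's weekday year by year (advancing +1, or +2 across a Feb 29):
  2011: Wed  2012: Fri (+2)  2013: Sat (+1)  2014: Sun (+1)  2015: Mon (+1) ✓
  2016: Wed (+2)  2017: Thu (+1)  2018: Fri (+1)  2019: Sat (+1)  2020: Mon (+2) ✓
  2021: Tue (+1)  2022: Wed (+1)  2023: Thu (+1)  2024: Sat (+2)  … (52 more years) …
  2077: Tue (+1)  2078: Wed (+1)  2079: Thu (+1)  2080: Sat (+2)  2081: Sun (+1)
  2082: Mon (+1) ✓  2083: Tue (+1)  2084: Thu (+2)  2085: Fri (+1)  2086: Sat (+1)
  2087: Sun (+1)  2088: Tue (+2)  2089: Wed (+1)  2090: Thu (+1)
Monday years: 2015, 2020, 2026, 2037, 2043, 2048, 2054, 2065, 2071, 2076, 2082 — 11 in total.

11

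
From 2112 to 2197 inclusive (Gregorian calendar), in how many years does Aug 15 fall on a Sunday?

Track Aug 15's weekday year by year (advancing +1, or +2 across a Feb 29):
  2112: Mon  2113: Tue (+1)  2114: Wed (+1)  2115: Thu (+1)  2116: Sat (+2)
  2117: Sun (+1) ✓  2118: Mon (+1)  2119: Tue (+1)  2120: Thu (+2)  2121: Fri (+1)
  2122: Sat (+1)  2123: Sun (+1) ✓  2124: Tue (+2)  2125: Wed (+1)  … (58 more years) …
  2184: Sun (+2) ✓  2185: Mon (+1)  2186: Tue (+1)  2187: Wed (+1)  2188: Fri (+2)
  2189: Sat (+1)  2190: Sun (+1) ✓  2191: Mon (+1)  2192: Wed (+2)  2193: Thu (+1)
  2194: Fri (+1)  2195: Sat (+1)  2196: Mon (+2)  2197: Tue (+1)
Sunday years: 2117, 2123, 2128, 2134, 2145, 2151, 2156, 2162, 2173, 2179, 2184, 2190 — 12 in total.

12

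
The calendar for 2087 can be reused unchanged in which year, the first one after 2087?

Two years share a calendar iff Jan 1 falls on the same weekday and both are leap or both are common. 2087: Jan 1 is Wednesday, common year.
2088: Jan 1 Thursday, leap
2089: Jan 1 Saturday, common
2090: Jan 1 Sunday, common
2091: Jan 1 Monday, common
2092: Jan 1 Tuesday, leap
2093: Jan 1 Thursday, common
2094: Jan 1 Friday, common
2095: Jan 1 Saturday, common
2096: Jan 1 Sunday, leap
2097: Jan 1 Tuesday, common
2098: Jan 1 Wednesday, common
2098 matches on both conditions.

2098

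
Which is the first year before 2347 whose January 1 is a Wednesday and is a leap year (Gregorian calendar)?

Jan 1 advances by 2 weekdays after a leap year and by 1 after a common year.
2347: Jan 1 is Wednesday.
2346: Tuesday
2345: Monday
2344: Saturday (leap)
2343: Friday
2342: Thursday
2341: Wednesday
2340: Monday (leap)
2339: Sunday
2338: Saturday
2337: Friday
2336: Wednesday (leap)
2336 begins on a Wednesday and is a leap year.

2336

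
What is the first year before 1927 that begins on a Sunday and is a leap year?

Jan 1 advances by 2 weekdays after a leap year and by 1 after a common year.
1927: Jan 1 is Saturday.
1926: Friday
1925: Thursday
1924: Tuesday (leap)
1923: Monday
1922: Sunday
1921: Saturday
1920: Thursday (leap)
1919: Wednesday
1918: Tuesday
1917: Monday
1916: Saturday (leap)
1915: Friday
1914: Thursday
1913: Wednesday
1912: Monday (leap)
1911: Sunday
1910: Saturday
1909: Friday
1908: Wednesday (leap)
1907: Tuesday
1906: Monday
1905: Sunday
1904: Friday (leap)
1903: Thursday
1902: Wednesday
1901: Tuesday
1900: Monday
1899: Sunday
1898: Saturday
1897: Friday
1896: Wednesday (leap)
1895: Tuesday
1894: Monday
1893: Sunday
1892: Friday (leap)
1891: Thursday
1890: Wednesday
1889: Tuesday
1888: Sunday (leap)
1888 begins on a Sunday and is a leap year.

1888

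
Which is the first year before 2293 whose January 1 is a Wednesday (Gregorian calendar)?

Jan 1 advances by 2 weekdays after a leap year and by 1 after a common year.
2293: Jan 1 is Sunday.
2292: Friday (leap)
2291: Thursday
2290: Wednesday
2290 begins on a Wednesday

2290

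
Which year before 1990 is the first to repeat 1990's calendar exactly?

1979

Two years share a calendar iff Jan 1 falls on the same weekday and both are leap or both are common. 1990: Jan 1 is Monday, common year.
1989: Jan 1 Sunday, common
1988: Jan 1 Friday, leap
1987: Jan 1 Thursday, common
1986: Jan 1 Wednesday, common
1985: Jan 1 Tuesday, common
1984: Jan 1 Sunday, leap
1983: Jan 1 Saturday, common
1982: Jan 1 Friday, common
1981: Jan 1 Thursday, common
1980: Jan 1 Tuesday, leap
1979: Jan 1 Monday, common
1979 matches on both conditions.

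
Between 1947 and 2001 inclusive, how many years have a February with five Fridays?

February has 28 days (29 in leap years); it has five Fridays when Friday falls among the first (month-length − 28) days — i.e. when February 1 is Friday in a leap year (never in a common year).
February 1 by year: 1947:Sat 1948:Sun 1949:Tue 1950:Wed 1951:Thu 1952:Fri✓ 1953:Sun 1954:Mon 1955:Tue 1956:Wed 1957:Fri 1958:Sat 1959:Sun 1960:Mon 1961:Wed …(25 more)… 1987:Sun 1988:Mon 1989:Wed 1990:Thu 1991:Fri 1992:Sat 1993:Mon 1994:Tue 1995:Wed 1996:Thu 1997:Sat 1998:Sun 1999:Mon 2000:Tue 2001:Thu
Years with five Fridays: 1952, 1980 → 2.

2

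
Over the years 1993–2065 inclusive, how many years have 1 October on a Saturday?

10

Track 1 October's weekday year by year (advancing +1, or +2 across a Feb 29):
  1993: Fri  1994: Sat (+1) ✓  1995: Sun (+1)  1996: Tue (+2)  1997: Wed (+1)
  1998: Thu (+1)  1999: Fri (+1)  2000: Sun (+2)  2001: Mon (+1)  2002: Tue (+1)
  2003: Wed (+1)  2004: Fri (+2)  2005: Sat (+1) ✓  2006: Sun (+1)  … (45 more years) …
  2052: Tue (+2)  2053: Wed (+1)  2054: Thu (+1)  2055: Fri (+1)  2056: Sun (+2)
  2057: Mon (+1)  2058: Tue (+1)  2059: Wed (+1)  2060: Fri (+2)  2061: Sat (+1) ✓
  2062: Sun (+1)  2063: Mon (+1)  2064: Wed (+2)  2065: Thu (+1)
Saturday years: 1994, 2005, 2011, 2016, 2022, 2033, 2039, 2044, 2050, 2061 — 10 in total.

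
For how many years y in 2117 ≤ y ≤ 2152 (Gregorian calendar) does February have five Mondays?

February has 28 days (29 in leap years); it has five Mondays when Monday falls among the first (month-length − 28) days — i.e. when February 1 is Monday in a leap year (never in a common year).
February 1 by year: 2117:Mon 2118:Tue 2119:Wed 2120:Thu 2121:Sat 2122:Sun 2123:Mon 2124:Tue 2125:Thu 2126:Fri 2127:Sat 2128:Sun 2129:Tue 2130:Wed 2131:Thu …(6 more)… 2138:Sat 2139:Sun 2140:Mon✓ 2141:Wed 2142:Thu 2143:Fri 2144:Sat 2145:Mon 2146:Tue 2147:Wed 2148:Thu 2149:Sat 2150:Sun 2151:Mon 2152:Tue
Years with five Mondays: 2140 → 1.

1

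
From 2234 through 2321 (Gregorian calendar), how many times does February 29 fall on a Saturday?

Leap years in 2234–2321: 21 of them.
Feb 29 weekday advances by 5 (mod 7) from one leap year to the next four years later (or differs when a century non-leap intervenes).
Leap-day weekdays: 2236:Mon 2240:Sat✓ 2244:Thu 2248:Tue 2252:Sun 2256:Fri 2260:Wed 2264:Mon 2268:Sat✓ 2272:Thu 2276:Tue 2280:Sun 2284:Fri 2288:Wed 2292:Mon 2296:Sat✓ 2304:Mon 2308:Sat✓ 2312:Thu 2316:Tue 2320:Sun
Saturday: 2240, 2268, 2296, 2308 → 4.

4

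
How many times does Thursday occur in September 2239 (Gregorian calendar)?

4

September 2239 has 30 days and begins on Sunday.
The first Thursday is September 5.
Thursdays fall on 5, 12, 19, 26 — that's 4.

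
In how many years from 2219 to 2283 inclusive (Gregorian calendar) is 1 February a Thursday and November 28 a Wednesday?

Check each year's weekday for 1 February and November 28:
  2219: Mon/Sun  2220: Tue/Tue  2221: Thu/Wed ✓  2222: Fri/Thu  2223: Sat/Fri  2224: Sun/Sun  2225: Tue/Mon  2226: Wed/Tue  2227: Thu/Wed ✓  2228: Fri/Fri  2229: Sun/Sat  2230: Mon/Sun  2231: Tue/Mon  2232: Wed/Wed  …(37 more)…  2270: Tue/Mon  2271: Wed/Tue  2272: Thu/Thu  2273: Sat/Fri  2274: Sun/Sat  2275: Mon/Sun  2276: Tue/Tue  2277: Thu/Wed ✓  2278: Fri/Thu  2279: Sat/Fri  2280: Sun/Sun  2281: Tue/Mon  2282: Wed/Tue  2283: Thu/Wed ✓
Both conditions hold in: 2221, 2227, 2238, 2249, 2255, 2266, 2277, 2283 — 8.

8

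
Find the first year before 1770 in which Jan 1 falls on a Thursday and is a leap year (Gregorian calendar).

1756

Jan 1 advances by 2 weekdays after a leap year and by 1 after a common year.
1770: Jan 1 is Monday.
1769: Sunday
1768: Friday (leap)
1767: Thursday
1766: Wednesday
1765: Tuesday
1764: Sunday (leap)
1763: Saturday
1762: Friday
1761: Thursday
1760: Tuesday (leap)
1759: Monday
1758: Sunday
1757: Saturday
1756: Thursday (leap)
1756 begins on a Thursday and is a leap year.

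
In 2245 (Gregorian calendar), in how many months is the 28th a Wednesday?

Check the 28th of each month of 2245: Jan 28: Tue, Feb 28: Fri, Mar 28: Fri, Apr 28: Mon, May 28: Wed, Jun 28: Sat, Jul 28: Mon, Aug 28: Thu, Sep 28: Sun, Oct 28: Tue, Nov 28: Fri, Dec 28: Sun.
Wednesday occurs in May — 1 month.

1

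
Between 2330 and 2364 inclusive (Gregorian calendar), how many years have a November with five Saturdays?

10

November has 30 days; it has five Saturdays when Saturday falls among the first (month-length − 28) days — i.e. when November 1 is one of Saturday/Friday.
November 1 by year: 2330:Sat✓ 2331:Sun 2332:Tue 2333:Wed 2334:Thu 2335:Fri✓ 2336:Sun 2337:Mon 2338:Tue 2339:Wed 2340:Fri✓ 2341:Sat✓ 2342:Sun 2343:Mon 2344:Wed …(5 more)… 2350:Wed 2351:Thu 2352:Sat✓ 2353:Sun 2354:Mon 2355:Tue 2356:Thu 2357:Fri✓ 2358:Sat✓ 2359:Sun 2360:Tue 2361:Wed 2362:Thu 2363:Fri✓ 2364:Sun
Years with five Saturdays: 2330, 2335, 2340, 2341, 2346, 2347, 2352, 2357, 2358, 2363 → 10.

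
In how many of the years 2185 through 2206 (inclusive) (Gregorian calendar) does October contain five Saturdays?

9

October has 31 days; it has five Saturdays when Saturday falls among the first (month-length − 28) days — i.e. when October 1 is one of Saturday/Friday/Thursday.
October 1 by year: 2185:Sat✓ 2186:Sun 2187:Mon 2188:Wed 2189:Thu✓ 2190:Fri✓ 2191:Sat✓ 2192:Mon 2193:Tue 2194:Wed 2195:Thu✓ 2196:Sat✓ 2197:Sun 2198:Mon 2199:Tue 2200:Wed 2201:Thu✓ 2202:Fri✓ 2203:Sat✓ 2204:Mon 2205:Tue 2206:Wed
Years with five Saturdays: 2185, 2189, 2190, 2191, 2195, 2196, 2201, 2202, 2203 → 9.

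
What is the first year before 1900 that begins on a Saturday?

Jan 1 advances by 2 weekdays after a leap year and by 1 after a common year.
1900: Jan 1 is Monday.
1899: Sunday
1898: Saturday
1898 begins on a Saturday

1898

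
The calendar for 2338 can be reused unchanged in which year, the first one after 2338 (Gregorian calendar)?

Two years share a calendar iff Jan 1 falls on the same weekday and both are leap or both are common. 2338: Jan 1 is Saturday, common year.
2339: Jan 1 Sunday, common
2340: Jan 1 Monday, leap
2341: Jan 1 Wednesday, common
2342: Jan 1 Thursday, common
2343: Jan 1 Friday, common
2344: Jan 1 Saturday, leap
2345: Jan 1 Monday, common
2346: Jan 1 Tuesday, common
2347: Jan 1 Wednesday, common
2348: Jan 1 Thursday, leap
2349: Jan 1 Saturday, common
2349 matches on both conditions.

2349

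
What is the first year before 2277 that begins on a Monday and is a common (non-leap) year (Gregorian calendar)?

2266

Jan 1 advances by 2 weekdays after a leap year and by 1 after a common year.
2277: Jan 1 is Monday.
2276: Saturday (leap)
2275: Friday
2274: Thursday
2273: Wednesday
2272: Monday (leap)
2271: Sunday
2270: Saturday
2269: Friday
2268: Wednesday (leap)
2267: Tuesday
2266: Monday
2266 begins on a Monday and is a common year.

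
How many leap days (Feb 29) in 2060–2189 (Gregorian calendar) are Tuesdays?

Leap years in 2060–2189: 32 of them.
Feb 29 weekday advances by 5 (mod 7) from one leap year to the next four years later (or differs when a century non-leap intervenes).
Leap-day weekdays: 2060:Sun 2064:Fri 2068:Wed 2072:Mon 2076:Sat 2080:Thu 2084:Tue✓ 2088:Sun 2092:Fri 2096:Wed 2104:Fri 2108:Wed 2112:Mon …(6 more)… 2140:Mon 2144:Sat 2148:Thu 2152:Tue✓ 2156:Sun 2160:Fri 2164:Wed 2168:Mon 2172:Sat 2176:Thu 2180:Tue✓ 2184:Sun 2188:Fri
Tuesday: 2084, 2124, 2152, 2180 → 4.

4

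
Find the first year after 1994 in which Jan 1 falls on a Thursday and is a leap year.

2004

Jan 1 advances by 2 weekdays after a leap year and by 1 after a common year.
1994: Jan 1 is Saturday.
1995: Sunday
1996: Monday (leap)
1997: Wednesday
1998: Thursday
1999: Friday
2000: Saturday (leap)
2001: Monday
2002: Tuesday
2003: Wednesday
2004: Thursday (leap)
2004 begins on a Thursday and is a leap year.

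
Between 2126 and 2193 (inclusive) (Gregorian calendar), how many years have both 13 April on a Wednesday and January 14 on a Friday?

Check each year's weekday for 13 April and January 14:
  2126: Sat/Mon  2127: Sun/Tue  2128: Tue/Wed  2129: Wed/Fri ✓  2130: Thu/Sat  2131: Fri/Sun  2132: Sun/Mon  2133: Mon/Wed  2134: Tue/Thu  2135: Wed/Fri ✓  2136: Fri/Sat  2137: Sat/Mon  2138: Sun/Tue  2139: Mon/Wed  …(40 more)…  2180: Thu/Fri  2181: Fri/Sun  2182: Sat/Mon  2183: Sun/Tue  2184: Tue/Wed  2185: Wed/Fri ✓  2186: Thu/Sat  2187: Fri/Sun  2188: Sun/Mon  2189: Mon/Wed  2190: Tue/Thu  2191: Wed/Fri ✓  2192: Fri/Sat  2193: Sat/Mon
Both conditions hold in: 2129, 2135, 2146, 2157, 2163, 2174, 2185, 2191 — 8.

8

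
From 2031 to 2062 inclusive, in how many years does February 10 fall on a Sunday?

4

Track February 10's weekday year by year (advancing +1, or +2 across a Feb 29):
  2031: Mon  2032: Tue (+1)  2033: Thu (+2)  2034: Fri (+1)  2035: Sat (+1)
  2036: Sun (+1) ✓  2037: Tue (+2)  2038: Wed (+1)  2039: Thu (+1)  2040: Fri (+1)
  2041: Sun (+2) ✓  2042: Mon (+1)  2043: Tue (+1)  2044: Wed (+1)  … (4 more years) …
  2049: Wed (+2)  2050: Thu (+1)  2051: Fri (+1)  2052: Sat (+1)  2053: Mon (+2)
  2054: Tue (+1)  2055: Wed (+1)  2056: Thu (+1)  2057: Sat (+2)  2058: Sun (+1) ✓
  2059: Mon (+1)  2060: Tue (+1)  2061: Thu (+2)  2062: Fri (+1)
Sunday years: 2036, 2041, 2047, 2058 — 4 in total.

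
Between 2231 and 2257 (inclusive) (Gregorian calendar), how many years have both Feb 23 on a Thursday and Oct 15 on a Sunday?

3

Check each year's weekday for Feb 23 and Oct 15:
  2231: Wed/Sat  2232: Thu/Mon  2233: Sat/Tue  2234: Sun/Wed  2235: Mon/Thu  2236: Tue/Sat  2237: Thu/Sun ✓  2238: Fri/Mon  2239: Sat/Tue  2240: Sun/Thu  2241: Tue/Fri  2242: Wed/Sat  2243: Thu/Sun ✓  2244: Fri/Tue  2245: Sun/Wed  2246: Mon/Thu  2247: Tue/Fri  2248: Wed/Sun  2249: Fri/Mon  2250: Sat/Tue  2251: Sun/Wed  2252: Mon/Fri  2253: Wed/Sat  2254: Thu/Sun ✓  2255: Fri/Mon  2256: Sat/Wed  2257: Mon/Thu
Both conditions hold in: 2237, 2243, 2254 — 3.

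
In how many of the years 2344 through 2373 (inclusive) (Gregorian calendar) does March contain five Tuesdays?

12

March has 31 days; it has five Tuesdays when Tuesday falls among the first (month-length − 28) days — i.e. when March 1 is one of Tuesday/Monday/Sunday.
March 1 by year: 2344:Wed 2345:Thu 2346:Fri 2347:Sat 2348:Mon✓ 2349:Tue✓ 2350:Wed 2351:Thu 2352:Sat 2353:Sun✓ 2354:Mon✓ 2355:Tue✓ 2356:Thu 2357:Fri 2358:Sat 2359:Sun✓ 2360:Tue✓ 2361:Wed 2362:Thu 2363:Fri 2364:Sun✓ 2365:Mon✓ 2366:Tue✓ 2367:Wed 2368:Fri 2369:Sat 2370:Sun✓ 2371:Mon✓ 2372:Wed 2373:Thu
Years with five Tuesdays: 2348, 2349, 2353, 2354, 2355, 2359, 2360, 2364, 2365, 2366, 2370, 2371 → 12.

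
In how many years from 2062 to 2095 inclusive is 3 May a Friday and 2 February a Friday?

1

Check each year's weekday for 3 May and 2 February:
  2062: Wed/Thu  2063: Thu/Fri  2064: Sat/Sat  2065: Sun/Mon  2066: Mon/Tue  2067: Tue/Wed  2068: Thu/Thu  2069: Fri/Sat  2070: Sat/Sun  2071: Sun/Mon  2072: Tue/Tue  2073: Wed/Thu  2074: Thu/Fri  2075: Fri/Sat  …(6 more)…  2082: Sun/Mon  2083: Mon/Tue  2084: Wed/Wed  2085: Thu/Fri  2086: Fri/Sat  2087: Sat/Sun  2088: Mon/Mon  2089: Tue/Wed  2090: Wed/Thu  2091: Thu/Fri  2092: Sat/Sat  2093: Sun/Mon  2094: Mon/Tue  2095: Tue/Wed
Both conditions hold in: 2080 — 1.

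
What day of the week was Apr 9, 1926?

January 1, 1926 is a Friday.
April 9 is day 99 of the year, i.e. 98 days after Jan 1.
98 mod 7 = 0, so advance 0 weekdays from Friday: Friday.

Friday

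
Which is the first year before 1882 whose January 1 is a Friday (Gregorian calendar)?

Jan 1 advances by 2 weekdays after a leap year and by 1 after a common year.
1882: Jan 1 is Sunday.
1881: Saturday
1880: Thursday (leap)
1879: Wednesday
1878: Tuesday
1877: Monday
1876: Saturday (leap)
1875: Friday
1875 begins on a Friday

1875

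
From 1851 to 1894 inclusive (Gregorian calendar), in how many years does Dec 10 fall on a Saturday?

7

Track Dec 10's weekday year by year (advancing +1, or +2 across a Feb 29):
  1851: Wed  1852: Fri (+2)  1853: Sat (+1) ✓  1854: Sun (+1)  1855: Mon (+1)
  1856: Wed (+2)  1857: Thu (+1)  1858: Fri (+1)  1859: Sat (+1) ✓  1860: Mon (+2)
  1861: Tue (+1)  1862: Wed (+1)  1863: Thu (+1)  1864: Sat (+2) ✓  … (16 more years) …
  1881: Sat (+1) ✓  1882: Sun (+1)  1883: Mon (+1)  1884: Wed (+2)  1885: Thu (+1)
  1886: Fri (+1)  1887: Sat (+1) ✓  1888: Mon (+2)  1889: Tue (+1)  1890: Wed (+1)
  1891: Thu (+1)  1892: Sat (+2) ✓  1893: Sun (+1)  1894: Mon (+1)
Saturday years: 1853, 1859, 1864, 1870, 1881, 1887, 1892 — 7 in total.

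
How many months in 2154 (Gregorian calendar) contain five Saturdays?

4

A month of length L has five Saturdays iff its first Saturday is on day ≤ L−28 (so day 1–3 in a 31-day month, 1–2 in a 30-day month, day 1 in a leap February).
Checking each month of 2154: Jan starts Tue (31d); Feb starts Fri (28d); Mar starts Fri (31d) ✓; Apr starts Mon (30d); May starts Wed (31d); Jun starts Sat (30d) ✓; Jul starts Mon (31d); Aug starts Thu (31d) ✓; Sep starts Sun (30d); Oct starts Tue (31d); Nov starts Fri (30d) ✓; Dec starts Sun (31d).
Five-Saturday months: March, June, August, November → 4.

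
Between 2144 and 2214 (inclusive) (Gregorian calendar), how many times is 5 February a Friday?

Track 5 February's weekday year by year (advancing +1, or +2 across a Feb 29):
  2144: Wed  2145: Fri (+2) ✓  2146: Sat (+1)  2147: Sun (+1)  2148: Mon (+1)
  2149: Wed (+2)  2150: Thu (+1)  2151: Fri (+1) ✓  2152: Sat (+1)  2153: Mon (+2)
  2154: Tue (+1)  2155: Wed (+1)  2156: Thu (+1)  2157: Sat (+2)  … (43 more years) …
  2201: Thu (+1)  2202: Fri (+1) ✓  2203: Sat (+1)  2204: Sun (+1)  2205: Tue (+2)
  2206: Wed (+1)  2207: Thu (+1)  2208: Fri (+1) ✓  2209: Sun (+2)  2210: Mon (+1)
  2211: Tue (+1)  2212: Wed (+1)  2213: Fri (+2) ✓  2214: Sat (+1)
Friday years: 2145, 2151, 2162, 2168, 2173, 2179, 2190, 2196, 2202, 2208, 2213 — 11 in total.

11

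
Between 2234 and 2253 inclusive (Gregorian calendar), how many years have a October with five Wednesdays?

8

October has 31 days; it has five Wednesdays when Wednesday falls among the first (month-length − 28) days — i.e. when October 1 is one of Wednesday/Tuesday/Monday.
October 1 by year: 2234:Wed✓ 2235:Thu 2236:Sat 2237:Sun 2238:Mon✓ 2239:Tue✓ 2240:Thu 2241:Fri 2242:Sat 2243:Sun 2244:Tue✓ 2245:Wed✓ 2246:Thu 2247:Fri 2248:Sun 2249:Mon✓ 2250:Tue✓ 2251:Wed✓ 2252:Fri 2253:Sat
Years with five Wednesdays: 2234, 2238, 2239, 2244, 2245, 2249, 2250, 2251 → 8.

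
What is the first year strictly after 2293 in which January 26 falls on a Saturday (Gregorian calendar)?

From one year to the next, a fixed date's weekday advances by 1, or by 2 when a Feb 29 lies between the two dates.
2293: January 26 is Thursday.
2294: Friday (+1)
2295: Saturday (+1)
January 26 falls on a Saturday in 2295.

2295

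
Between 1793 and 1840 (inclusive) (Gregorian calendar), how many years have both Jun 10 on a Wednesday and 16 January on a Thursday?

2

Check each year's weekday for Jun 10 and 16 January:
  1793: Mon/Wed  1794: Tue/Thu  1795: Wed/Fri  1796: Fri/Sat  1797: Sat/Mon  1798: Sun/Tue  1799: Mon/Wed  1800: Tue/Thu  1801: Wed/Fri  1802: Thu/Sat  1803: Fri/Sun  1804: Sun/Mon  1805: Mon/Wed  1806: Tue/Thu  …(20 more)…  1827: Sun/Tue  1828: Tue/Wed  1829: Wed/Fri  1830: Thu/Sat  1831: Fri/Sun  1832: Sun/Mon  1833: Mon/Wed  1834: Tue/Thu  1835: Wed/Fri  1836: Fri/Sat  1837: Sat/Mon  1838: Sun/Tue  1839: Mon/Wed  1840: Wed/Thu ✓
Both conditions hold in: 1812, 1840 — 2.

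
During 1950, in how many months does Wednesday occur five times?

A month of length L has five Wednesdays iff its first Wednesday is on day ≤ L−28 (so day 1–3 in a 31-day month, 1–2 in a 30-day month, day 1 in a leap February).
Checking each month of 1950: Jan starts Sun (31d); Feb starts Wed (28d); Mar starts Wed (31d) ✓; Apr starts Sat (30d); May starts Mon (31d) ✓; Jun starts Thu (30d); Jul starts Sat (31d); Aug starts Tue (31d) ✓; Sep starts Fri (30d); Oct starts Sun (31d); Nov starts Wed (30d) ✓; Dec starts Fri (31d).
Five-Wednesday months: March, May, August, November → 4.

4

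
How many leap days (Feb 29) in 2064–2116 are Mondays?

2

Leap years in 2064–2116: 13 of them.
Feb 29 weekday advances by 5 (mod 7) from one leap year to the next four years later (or differs when a century non-leap intervenes).
Leap-day weekdays: 2064:Fri 2068:Wed 2072:Mon✓ 2076:Sat 2080:Thu 2084:Tue 2088:Sun 2092:Fri 2096:Wed 2104:Fri 2108:Wed 2112:Mon✓ 2116:Sat
Monday: 2072, 2112 → 2.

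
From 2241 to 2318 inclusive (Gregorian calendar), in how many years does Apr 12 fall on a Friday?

Track Apr 12's weekday year by year (advancing +1, or +2 across a Feb 29):
  2241: Mon  2242: Tue (+1)  2243: Wed (+1)  2244: Fri (+2) ✓  2245: Sat (+1)
  2246: Sun (+1)  2247: Mon (+1)  2248: Wed (+2)  2249: Thu (+1)  2250: Fri (+1) ✓
  2251: Sat (+1)  2252: Mon (+2)  2253: Tue (+1)  2254: Wed (+1)  … (50 more years) …
  2305: Wed (+1)  2306: Thu (+1)  2307: Fri (+1) ✓  2308: Sun (+2)  2309: Mon (+1)
  2310: Tue (+1)  2311: Wed (+1)  2312: Fri (+2) ✓  2313: Sat (+1)  2314: Sun (+1)
  2315: Mon (+1)  2316: Wed (+2)  2317: Thu (+1)  2318: Fri (+1) ✓
Friday years: 2244, 2250, 2261, 2267, 2272, 2278, 2289, 2295, 2301, 2307, 2312, 2318 — 12 in total.

12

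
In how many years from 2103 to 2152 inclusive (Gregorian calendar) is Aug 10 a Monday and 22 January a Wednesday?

Check each year's weekday for Aug 10 and 22 January:
  2103: Fri/Mon  2104: Sun/Tue  2105: Mon/Thu  2106: Tue/Fri  2107: Wed/Sat  2108: Fri/Sun  2109: Sat/Tue  2110: Sun/Wed  2111: Mon/Thu  2112: Wed/Fri  2113: Thu/Sun  2114: Fri/Mon  2115: Sat/Tue  2116: Mon/Wed ✓  …(22 more)…  2139: Mon/Thu  2140: Wed/Fri  2141: Thu/Sun  2142: Fri/Mon  2143: Sat/Tue  2144: Mon/Wed ✓  2145: Tue/Fri  2146: Wed/Sat  2147: Thu/Sun  2148: Sat/Mon  2149: Sun/Wed  2150: Mon/Thu  2151: Tue/Fri  2152: Thu/Sat
Both conditions hold in: 2116, 2144 — 2.

2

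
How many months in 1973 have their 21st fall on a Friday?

2

Check the 21st of each month of 1973: Jan 21: Sun, Feb 21: Wed, Mar 21: Wed, Apr 21: Sat, May 21: Mon, Jun 21: Thu, Jul 21: Sat, Aug 21: Tue, Sep 21: Fri, Oct 21: Sun, Nov 21: Wed, Dec 21: Fri.
Friday occurs in September, December — 2 months.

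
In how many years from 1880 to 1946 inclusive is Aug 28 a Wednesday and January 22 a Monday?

2

Check each year's weekday for Aug 28 and January 22:
  1880: Sat/Thu  1881: Sun/Sat  1882: Mon/Sun  1883: Tue/Mon  1884: Thu/Tue  1885: Fri/Thu  1886: Sat/Fri  1887: Sun/Sat  1888: Tue/Sun  1889: Wed/Tue  1890: Thu/Wed  1891: Fri/Thu  1892: Sun/Fri  1893: Mon/Sun  …(39 more)…  1933: Mon/Sun  1934: Tue/Mon  1935: Wed/Tue  1936: Fri/Wed  1937: Sat/Fri  1938: Sun/Sat  1939: Mon/Sun  1940: Wed/Mon ✓  1941: Thu/Wed  1942: Fri/Thu  1943: Sat/Fri  1944: Mon/Sat  1945: Tue/Mon  1946: Wed/Tue
Both conditions hold in: 1912, 1940 — 2.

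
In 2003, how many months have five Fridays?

A month of length L has five Fridays iff its first Friday is on day ≤ L−28 (so day 1–3 in a 31-day month, 1–2 in a 30-day month, day 1 in a leap February).
Checking each month of 2003: Jan starts Wed (31d) ✓; Feb starts Sat (28d); Mar starts Sat (31d); Apr starts Tue (30d); May starts Thu (31d) ✓; Jun starts Sun (30d); Jul starts Tue (31d); Aug starts Fri (31d) ✓; Sep starts Mon (30d); Oct starts Wed (31d) ✓; Nov starts Sat (30d); Dec starts Mon (31d).
Five-Friday months: January, May, August, October → 4.

4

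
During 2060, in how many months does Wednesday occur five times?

A month of length L has five Wednesdays iff its first Wednesday is on day ≤ L−28 (so day 1–3 in a 31-day month, 1–2 in a 30-day month, day 1 in a leap February).
Checking each month of 2060: Jan starts Thu (31d); Feb starts Sun (29d); Mar starts Mon (31d) ✓; Apr starts Thu (30d); May starts Sat (31d); Jun starts Tue (30d) ✓; Jul starts Thu (31d); Aug starts Sun (31d); Sep starts Wed (30d) ✓; Oct starts Fri (31d); Nov starts Mon (30d); Dec starts Wed (31d) ✓.
Five-Wednesday months: March, June, September, December → 4.

4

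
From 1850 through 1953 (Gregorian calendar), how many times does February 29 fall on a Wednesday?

3

Leap years in 1850–1953: 25 of them.
Feb 29 weekday advances by 5 (mod 7) from one leap year to the next four years later (or differs when a century non-leap intervenes).
Leap-day weekdays: 1852:Sun 1856:Fri 1860:Wed✓ 1864:Mon 1868:Sat 1872:Thu 1876:Tue 1880:Sun 1884:Fri 1888:Wed✓ 1892:Mon 1896:Sat 1904:Mon 1908:Sat 1912:Thu 1916:Tue 1920:Sun 1924:Fri 1928:Wed✓ 1932:Mon 1936:Sat 1940:Thu 1944:Tue 1948:Sun 1952:Fri
Wednesday: 1860, 1888, 1928 → 3.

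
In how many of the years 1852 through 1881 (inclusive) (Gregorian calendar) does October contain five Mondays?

October has 31 days; it has five Mondays when Monday falls among the first (month-length − 28) days — i.e. when October 1 is one of Monday/Sunday/Saturday.
October 1 by year: 1852:Fri 1853:Sat✓ 1854:Sun✓ 1855:Mon✓ 1856:Wed 1857:Thu 1858:Fri 1859:Sat✓ 1860:Mon✓ 1861:Tue 1862:Wed 1863:Thu 1864:Sat✓ 1865:Sun✓ 1866:Mon✓ 1867:Tue 1868:Thu 1869:Fri 1870:Sat✓ 1871:Sun✓ 1872:Tue 1873:Wed 1874:Thu 1875:Fri 1876:Sun✓ 1877:Mon✓ 1878:Tue 1879:Wed 1880:Fri 1881:Sat✓
Years with five Mondays: 1853, 1854, 1855, 1859, 1860, 1864, 1865, 1866, 1870, 1871, 1876, 1877, 1881 → 13.

13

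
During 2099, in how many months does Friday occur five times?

4

A month of length L has five Fridays iff its first Friday is on day ≤ L−28 (so day 1–3 in a 31-day month, 1–2 in a 30-day month, day 1 in a leap February).
Checking each month of 2099: Jan starts Thu (31d) ✓; Feb starts Sun (28d); Mar starts Sun (31d); Apr starts Wed (30d); May starts Fri (31d) ✓; Jun starts Mon (30d); Jul starts Wed (31d) ✓; Aug starts Sat (31d); Sep starts Tue (30d); Oct starts Thu (31d) ✓; Nov starts Sun (30d); Dec starts Tue (31d).
Five-Friday months: January, May, July, October → 4.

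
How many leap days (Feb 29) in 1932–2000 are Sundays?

Leap years in 1932–2000: 18 of them.
Feb 29 weekday advances by 5 (mod 7) from one leap year to the next four years later (or differs when a century non-leap intervenes).
Leap-day weekdays: 1932:Mon 1936:Sat 1940:Thu 1944:Tue 1948:Sun✓ 1952:Fri 1956:Wed 1960:Mon 1964:Sat 1968:Thu 1972:Tue 1976:Sun✓ 1980:Fri 1984:Wed 1988:Mon 1992:Sat 1996:Thu 2000:Tue
Sunday: 1948, 1976 → 2.

2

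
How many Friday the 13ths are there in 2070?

1

Check the 13th of each month of 2070: Jan 13: Mon, Feb 13: Thu, Mar 13: Thu, Apr 13: Sun, May 13: Tue, Jun 13: Fri, Jul 13: Sun, Aug 13: Wed, Sep 13: Sat, Oct 13: Mon, Nov 13: Thu, Dec 13: Sat.
Friday occurs in June — 1 month.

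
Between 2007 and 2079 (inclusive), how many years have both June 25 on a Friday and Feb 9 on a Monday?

2

Check each year's weekday for June 25 and Feb 9:
  2007: Mon/Fri  2008: Wed/Sat  2009: Thu/Mon  2010: Fri/Tue  2011: Sat/Wed  2012: Mon/Thu  2013: Tue/Sat  2014: Wed/Sun  2015: Thu/Mon  2016: Sat/Tue  2017: Sun/Thu  2018: Mon/Fri  2019: Tue/Sat  2020: Thu/Sun  …(45 more)…  2066: Fri/Tue  2067: Sat/Wed  2068: Mon/Thu  2069: Tue/Sat  2070: Wed/Sun  2071: Thu/Mon  2072: Sat/Tue  2073: Sun/Thu  2074: Mon/Fri  2075: Tue/Sat  2076: Thu/Sun  2077: Fri/Tue  2078: Sat/Wed  2079: Sun/Thu
Both conditions hold in: 2032, 2060 — 2.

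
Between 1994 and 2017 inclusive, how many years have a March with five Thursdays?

11

March has 31 days; it has five Thursdays when Thursday falls among the first (month-length − 28) days — i.e. when March 1 is one of Thursday/Wednesday/Tuesday.
March 1 by year: 1994:Tue✓ 1995:Wed✓ 1996:Fri 1997:Sat 1998:Sun 1999:Mon 2000:Wed✓ 2001:Thu✓ 2002:Fri 2003:Sat 2004:Mon 2005:Tue✓ 2006:Wed✓ 2007:Thu✓ 2008:Sat 2009:Sun 2010:Mon 2011:Tue✓ 2012:Thu✓ 2013:Fri 2014:Sat 2015:Sun 2016:Tue✓ 2017:Wed✓
Years with five Thursdays: 1994, 1995, 2000, 2001, 2005, 2006, 2007, 2011, 2012, 2016, 2017 → 11.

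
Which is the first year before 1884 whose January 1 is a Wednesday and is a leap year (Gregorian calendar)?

1868

Jan 1 advances by 2 weekdays after a leap year and by 1 after a common year.
1884: Jan 1 is Tuesday (leap).
1883: Monday
1882: Sunday
1881: Saturday
1880: Thursday (leap)
1879: Wednesday
1878: Tuesday
1877: Monday
1876: Saturday (leap)
1875: Friday
1874: Thursday
1873: Wednesday
1872: Monday (leap)
1871: Sunday
1870: Saturday
1869: Friday
1868: Wednesday (leap)
1868 begins on a Wednesday and is a leap year.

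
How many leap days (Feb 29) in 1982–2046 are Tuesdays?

Leap years in 1982–2046: 16 of them.
Feb 29 weekday advances by 5 (mod 7) from one leap year to the next four years later (or differs when a century non-leap intervenes).
Leap-day weekdays: 1984:Wed 1988:Mon 1992:Sat 1996:Thu 2000:Tue✓ 2004:Sun 2008:Fri 2012:Wed 2016:Mon 2020:Sat 2024:Thu 2028:Tue✓ 2032:Sun 2036:Fri 2040:Wed 2044:Mon
Tuesday: 2000, 2028 → 2.

2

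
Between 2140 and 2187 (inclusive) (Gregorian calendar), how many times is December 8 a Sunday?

Track December 8's weekday year by year (advancing +1, or +2 across a Feb 29):
  2140: Thu  2141: Fri (+1)  2142: Sat (+1)  2143: Sun (+1) ✓  2144: Tue (+2)
  2145: Wed (+1)  2146: Thu (+1)  2147: Fri (+1)  2148: Sun (+2) ✓  2149: Mon (+1)
  2150: Tue (+1)  2151: Wed (+1)  2152: Fri (+2)  2153: Sat (+1)  … (20 more years) …
  2174: Thu (+1)  2175: Fri (+1)  2176: Sun (+2) ✓  2177: Mon (+1)  2178: Tue (+1)
  2179: Wed (+1)  2180: Fri (+2)  2181: Sat (+1)  2182: Sun (+1) ✓  2183: Mon (+1)
  2184: Wed (+2)  2185: Thu (+1)  2186: Fri (+1)  2187: Sat (+1)
Sunday years: 2143, 2148, 2154, 2165, 2171, 2176, 2182 — 7 in total.

7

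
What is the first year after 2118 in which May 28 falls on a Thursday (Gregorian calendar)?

2122

From one year to the next, a fixed date's weekday advances by 1, or by 2 when a Feb 29 lies between the two dates.
2118: May 28 is Saturday.
2119: Sunday (+1)
2120: Tuesday (+2)
2121: Wednesday (+1)
2122: Thursday (+1)
May 28 falls on a Thursday in 2122.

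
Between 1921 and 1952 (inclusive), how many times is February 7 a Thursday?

Track February 7's weekday year by year (advancing +1, or +2 across a Feb 29):
  1921: Mon  1922: Tue (+1)  1923: Wed (+1)  1924: Thu (+1) ✓  1925: Sat (+2)
  1926: Sun (+1)  1927: Mon (+1)  1928: Tue (+1)  1929: Thu (+2) ✓  1930: Fri (+1)
  1931: Sat (+1)  1932: Sun (+1)  1933: Tue (+2)  1934: Wed (+1)  … (4 more years) …
  1939: Tue (+1)  1940: Wed (+1)  1941: Fri (+2)  1942: Sat (+1)  1943: Sun (+1)
  1944: Mon (+1)  1945: Wed (+2)  1946: Thu (+1) ✓  1947: Fri (+1)  1948: Sat (+1)
  1949: Mon (+2)  1950: Tue (+1)  1951: Wed (+1)  1952: Thu (+1) ✓
Thursday years: 1924, 1929, 1935, 1946, 1952 — 5 in total.

5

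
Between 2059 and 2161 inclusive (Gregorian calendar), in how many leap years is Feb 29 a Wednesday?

Leap years in 2059–2161: 25 of them.
Feb 29 weekday advances by 5 (mod 7) from one leap year to the next four years later (or differs when a century non-leap intervenes).
Leap-day weekdays: 2060:Sun 2064:Fri 2068:Wed✓ 2072:Mon 2076:Sat 2080:Thu 2084:Tue 2088:Sun 2092:Fri 2096:Wed✓ 2104:Fri 2108:Wed✓ 2112:Mon 2116:Sat 2120:Thu 2124:Tue 2128:Sun 2132:Fri 2136:Wed✓ 2140:Mon 2144:Sat 2148:Thu 2152:Tue 2156:Sun 2160:Fri
Wednesday: 2068, 2096, 2108, 2136 → 4.

4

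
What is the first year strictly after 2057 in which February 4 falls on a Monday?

From one year to the next, a fixed date's weekday advances by 1, or by 2 when a Feb 29 lies between the two dates.
2057: February 4 is Sunday.
2058: Monday (+1)
February 4 falls on a Monday in 2058.

2058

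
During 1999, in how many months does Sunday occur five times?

A month of length L has five Sundays iff its first Sunday is on day ≤ L−28 (so day 1–3 in a 31-day month, 1–2 in a 30-day month, day 1 in a leap February).
Checking each month of 1999: Jan starts Fri (31d) ✓; Feb starts Mon (28d); Mar starts Mon (31d); Apr starts Thu (30d); May starts Sat (31d) ✓; Jun starts Tue (30d); Jul starts Thu (31d); Aug starts Sun (31d) ✓; Sep starts Wed (30d); Oct starts Fri (31d) ✓; Nov starts Mon (30d); Dec starts Wed (31d).
Five-Sunday months: January, May, August, October → 4.

4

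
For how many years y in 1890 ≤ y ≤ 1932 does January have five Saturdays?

18

January has 31 days; it has five Saturdays when Saturday falls among the first (month-length − 28) days — i.e. when January 1 is one of Saturday/Friday/Thursday.
January 1 by year: 1890:Wed 1891:Thu✓ 1892:Fri✓ 1893:Sun 1894:Mon 1895:Tue 1896:Wed 1897:Fri✓ 1898:Sat✓ 1899:Sun 1900:Mon 1901:Tue 1902:Wed 1903:Thu✓ 1904:Fri✓ …(13 more)… 1918:Tue 1919:Wed 1920:Thu✓ 1921:Sat✓ 1922:Sun 1923:Mon 1924:Tue 1925:Thu✓ 1926:Fri✓ 1927:Sat✓ 1928:Sun 1929:Tue 1930:Wed 1931:Thu✓ 1932:Fri✓
Years with five Saturdays: 1891, 1892, 1897, 1898, 1903, 1904, 1909, 1910, 1914, 1915, 1916, 1920, 1921, 1925, 1926, 1927, 1931, 1932 → 18.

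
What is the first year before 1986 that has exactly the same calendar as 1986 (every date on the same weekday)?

1975

Two years share a calendar iff Jan 1 falls on the same weekday and both are leap or both are common. 1986: Jan 1 is Wednesday, common year.
1985: Jan 1 Tuesday, common
1984: Jan 1 Sunday, leap
1983: Jan 1 Saturday, common
1982: Jan 1 Friday, common
1981: Jan 1 Thursday, common
1980: Jan 1 Tuesday, leap
1979: Jan 1 Monday, common
1978: Jan 1 Sunday, common
1977: Jan 1 Saturday, common
1976: Jan 1 Thursday, leap
1975: Jan 1 Wednesday, common
1975 matches on both conditions.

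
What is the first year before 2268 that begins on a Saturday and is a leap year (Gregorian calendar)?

2248

Jan 1 advances by 2 weekdays after a leap year and by 1 after a common year.
2268: Jan 1 is Wednesday (leap).
2267: Tuesday
2266: Monday
2265: Sunday
2264: Friday (leap)
2263: Thursday
2262: Wednesday
2261: Tuesday
2260: Sunday (leap)
2259: Saturday
2258: Friday
2257: Thursday
2256: Tuesday (leap)
2255: Monday
2254: Sunday
2253: Saturday
2252: Thursday (leap)
2251: Wednesday
2250: Tuesday
2249: Monday
2248: Saturday (leap)
2248 begins on a Saturday and is a leap year.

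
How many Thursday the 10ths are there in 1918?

Check the 10th of each month of 1918: Jan 10: Thu, Feb 10: Sun, Mar 10: Sun, Apr 10: Wed, May 10: Fri, Jun 10: Mon, Jul 10: Wed, Aug 10: Sat, Sep 10: Tue, Oct 10: Thu, Nov 10: Sun, Dec 10: Tue.
Thursday occurs in January, October — 2 months.

2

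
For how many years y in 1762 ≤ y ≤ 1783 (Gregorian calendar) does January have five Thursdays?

9

January has 31 days; it has five Thursdays when Thursday falls among the first (month-length − 28) days — i.e. when January 1 is one of Thursday/Wednesday/Tuesday.
January 1 by year: 1762:Fri 1763:Sat 1764:Sun 1765:Tue✓ 1766:Wed✓ 1767:Thu✓ 1768:Fri 1769:Sun 1770:Mon 1771:Tue✓ 1772:Wed✓ 1773:Fri 1774:Sat 1775:Sun 1776:Mon 1777:Wed✓ 1778:Thu✓ 1779:Fri 1780:Sat 1781:Mon 1782:Tue✓ 1783:Wed✓
Years with five Thursdays: 1765, 1766, 1767, 1771, 1772, 1777, 1778, 1782, 1783 → 9.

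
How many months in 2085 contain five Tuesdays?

4

A month of length L has five Tuesdays iff its first Tuesday is on day ≤ L−28 (so day 1–3 in a 31-day month, 1–2 in a 30-day month, day 1 in a leap February).
Checking each month of 2085: Jan starts Mon (31d) ✓; Feb starts Thu (28d); Mar starts Thu (31d); Apr starts Sun (30d); May starts Tue (31d) ✓; Jun starts Fri (30d); Jul starts Sun (31d) ✓; Aug starts Wed (31d); Sep starts Sat (30d); Oct starts Mon (31d) ✓; Nov starts Thu (30d); Dec starts Sat (31d).
Five-Tuesday months: January, May, July, October → 4.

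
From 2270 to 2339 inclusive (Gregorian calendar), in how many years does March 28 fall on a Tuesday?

11

Track March 28's weekday year by year (advancing +1, or +2 across a Feb 29):
  2270: Mon  2271: Tue (+1) ✓  2272: Thu (+2)  2273: Fri (+1)  2274: Sat (+1)
  2275: Sun (+1)  2276: Tue (+2) ✓  2277: Wed (+1)  2278: Thu (+1)  2279: Fri (+1)
  2280: Sun (+2)  2281: Mon (+1)  2282: Tue (+1) ✓  2283: Wed (+1)  … (42 more years) …
  2326: Sun (+1)  2327: Mon (+1)  2328: Wed (+2)  2329: Thu (+1)  2330: Fri (+1)
  2331: Sat (+1)  2332: Mon (+2)  2333: Tue (+1) ✓  2334: Wed (+1)  2335: Thu (+1)
  2336: Sat (+2)  2337: Sun (+1)  2338: Mon (+1)  2339: Tue (+1) ✓
Tuesday years: 2271, 2276, 2282, 2293, 2299, 2305, 2311, 2316, 2322, 2333, 2339 — 11 in total.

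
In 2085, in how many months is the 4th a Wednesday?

2

Check the 4th of each month of 2085: Jan 4: Thu, Feb 4: Sun, Mar 4: Sun, Apr 4: Wed, May 4: Fri, Jun 4: Mon, Jul 4: Wed, Aug 4: Sat, Sep 4: Tue, Oct 4: Thu, Nov 4: Sun, Dec 4: Tue.
Wednesday occurs in April, July — 2 months.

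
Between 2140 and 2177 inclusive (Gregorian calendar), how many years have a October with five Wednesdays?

16

October has 31 days; it has five Wednesdays when Wednesday falls among the first (month-length − 28) days — i.e. when October 1 is one of Wednesday/Tuesday/Monday.
October 1 by year: 2140:Sat 2141:Sun 2142:Mon✓ 2143:Tue✓ 2144:Thu 2145:Fri 2146:Sat 2147:Sun 2148:Tue✓ 2149:Wed✓ 2150:Thu 2151:Fri 2152:Sun 2153:Mon✓ 2154:Tue✓ …(8 more)… 2163:Sat 2164:Mon✓ 2165:Tue✓ 2166:Wed✓ 2167:Thu 2168:Sat 2169:Sun 2170:Mon✓ 2171:Tue✓ 2172:Thu 2173:Fri 2174:Sat 2175:Sun 2176:Tue✓ 2177:Wed✓
Years with five Wednesdays: 2142, 2143, 2148, 2149, 2153, 2154, 2155, 2159, 2160, 2164, 2165, 2166, 2170, 2171, 2176, 2177 → 16.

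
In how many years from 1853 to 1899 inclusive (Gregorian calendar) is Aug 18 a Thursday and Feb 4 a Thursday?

Check each year's weekday for Aug 18 and Feb 4:
  1853: Thu/Fri  1854: Fri/Sat  1855: Sat/Sun  1856: Mon/Mon  1857: Tue/Wed  1858: Wed/Thu  1859: Thu/Fri  1860: Sat/Sat  1861: Sun/Mon  1862: Mon/Tue  1863: Tue/Wed  1864: Thu/Thu ✓  1865: Fri/Sat  1866: Sat/Sun  …(19 more)…  1886: Wed/Thu  1887: Thu/Fri  1888: Sat/Sat  1889: Sun/Mon  1890: Mon/Tue  1891: Tue/Wed  1892: Thu/Thu ✓  1893: Fri/Sat  1894: Sat/Sun  1895: Sun/Mon  1896: Tue/Tue  1897: Wed/Thu  1898: Thu/Fri  1899: Fri/Sat
Both conditions hold in: 1864, 1892 — 2.

2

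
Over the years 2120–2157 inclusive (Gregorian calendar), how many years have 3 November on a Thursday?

Track 3 November's weekday year by year (advancing +1, or +2 across a Feb 29):
  2120: Sun  2121: Mon (+1)  2122: Tue (+1)  2123: Wed (+1)  2124: Fri (+2)
  2125: Sat (+1)  2126: Sun (+1)  2127: Mon (+1)  2128: Wed (+2)  2129: Thu (+1) ✓
  2130: Fri (+1)  2131: Sat (+1)  2132: Mon (+2)  2133: Tue (+1)  … (10 more years) …
  2144: Tue (+2)  2145: Wed (+1)  2146: Thu (+1) ✓  2147: Fri (+1)  2148: Sun (+2)
  2149: Mon (+1)  2150: Tue (+1)  2151: Wed (+1)  2152: Fri (+2)  2153: Sat (+1)
  2154: Sun (+1)  2155: Mon (+1)  2156: Wed (+2)  2157: Thu (+1) ✓
Thursday years: 2129, 2135, 2140, 2146, 2157 — 5 in total.

5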